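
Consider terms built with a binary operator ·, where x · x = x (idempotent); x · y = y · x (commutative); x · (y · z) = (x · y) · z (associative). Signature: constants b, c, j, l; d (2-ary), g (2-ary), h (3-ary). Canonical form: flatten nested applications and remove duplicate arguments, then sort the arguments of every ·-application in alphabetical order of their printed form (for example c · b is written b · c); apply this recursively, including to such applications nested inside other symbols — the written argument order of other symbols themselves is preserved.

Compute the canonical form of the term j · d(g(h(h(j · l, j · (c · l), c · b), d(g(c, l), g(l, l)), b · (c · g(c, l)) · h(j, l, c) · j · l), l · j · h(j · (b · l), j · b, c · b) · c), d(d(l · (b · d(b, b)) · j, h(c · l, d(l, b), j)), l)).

Simplify inside:  d(g(h(h(j · l, j · (c · l), c · b), d(g(c, l), g(l, l)), b · (c · g(c, l)) · h(j, l, c) · j · l), l · j · h(j · (b · l), j · b, c · b) · c), d(d(l · (b · d(b, b)) · j, h(c · l, d(l, b), j)), l))  →  d(g(h(h(j · l, c · j · l, b · c), d(g(c, l), g(l, l)), b · c · g(c, l) · h(j, l, c) · j · l), c · h(b · j · l, b · j, b · c) · j · l), d(d(b · d(b, b) · j · l, h(c · l, d(l, b), j)), l))
Order the arguments:  d(g(h(h(j · l, c · j · l, b · c), d(g(c, l), g(l, l)), b · c · g(c, l) · h(j, l, c) · j · l), c · h(b · j · l, b · j, b · c) · j · l), d(d(b · d(b, b) · j · l, h(c · l, d(l, b), j)), l)) · j

Answer: d(g(h(h(j · l, c · j · l, b · c), d(g(c, l), g(l, l)), b · c · g(c, l) · h(j, l, c) · j · l), c · h(b · j · l, b · j, b · c) · j · l), d(d(b · d(b, b) · j · l, h(c · l, d(l, b), j)), l)) · j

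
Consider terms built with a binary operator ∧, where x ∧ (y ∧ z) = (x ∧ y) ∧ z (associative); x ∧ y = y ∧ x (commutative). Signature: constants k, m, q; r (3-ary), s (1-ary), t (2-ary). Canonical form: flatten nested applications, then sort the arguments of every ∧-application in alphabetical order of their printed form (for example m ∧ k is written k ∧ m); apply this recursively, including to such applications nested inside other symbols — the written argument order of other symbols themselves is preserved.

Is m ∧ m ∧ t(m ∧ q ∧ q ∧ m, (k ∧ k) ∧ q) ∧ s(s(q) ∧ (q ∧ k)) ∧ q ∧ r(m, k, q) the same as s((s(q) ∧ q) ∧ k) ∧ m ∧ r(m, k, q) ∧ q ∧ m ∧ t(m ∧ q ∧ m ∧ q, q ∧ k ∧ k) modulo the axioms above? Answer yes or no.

Left:  m ∧ m ∧ t(m ∧ q ∧ q ∧ m, (k ∧ k) ∧ q) ∧ s(s(q) ∧ (q ∧ k)) ∧ q ∧ r(m, k, q)
  Canonicalize subterm:  t(m ∧ q ∧ q ∧ m, (k ∧ k) ∧ q)  →  t(m ∧ m ∧ q ∧ q, k ∧ k ∧ q)
  Canonicalize subterm:  s(s(q) ∧ (q ∧ k))  →  s(k ∧ q ∧ s(q))
  Sort:  m ∧ m ∧ q ∧ r(m, k, q) ∧ s(k ∧ q ∧ s(q)) ∧ t(m ∧ m ∧ q ∧ q, k ∧ k ∧ q)
Right:  s((s(q) ∧ q) ∧ k) ∧ m ∧ r(m, k, q) ∧ q ∧ m ∧ t(m ∧ q ∧ m ∧ q, q ∧ k ∧ k)
  Canonicalize subterm:  s((s(q) ∧ q) ∧ k)  →  s(k ∧ q ∧ s(q))
  Simplify inside:  t(m ∧ q ∧ m ∧ q, q ∧ k ∧ k)  →  t(m ∧ m ∧ q ∧ q, k ∧ k ∧ q)
  Order the arguments:  m ∧ m ∧ q ∧ r(m, k, q) ∧ s(k ∧ q ∧ s(q)) ∧ t(m ∧ m ∧ q ∧ q, k ∧ k ∧ q)

Answer: yes — both canonical forms are m ∧ m ∧ q ∧ r(m, k, q) ∧ s(k ∧ q ∧ s(q)) ∧ t(m ∧ m ∧ q ∧ q, k ∧ k ∧ q)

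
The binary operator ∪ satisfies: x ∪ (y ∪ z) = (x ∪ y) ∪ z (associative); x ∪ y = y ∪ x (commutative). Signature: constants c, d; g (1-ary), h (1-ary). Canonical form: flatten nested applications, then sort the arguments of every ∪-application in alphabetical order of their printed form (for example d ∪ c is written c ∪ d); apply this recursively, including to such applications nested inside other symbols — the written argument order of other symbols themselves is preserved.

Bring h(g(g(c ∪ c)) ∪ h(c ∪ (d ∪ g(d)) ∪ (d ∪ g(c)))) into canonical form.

Work inside:  g(g(c ∪ c)) ∪ h(c ∪ (d ∪ g(d)) ∪ (d ∪ g(c)))
Inside:  h(c ∪ (d ∪ g(d)) ∪ (d ∪ g(c)))  →  h(c ∪ d ∪ d ∪ g(c) ∪ g(d))
Sort:  g(g(c ∪ c)) ∪ h(c ∪ d ∪ d ∪ g(c) ∪ g(d))
Rebuild:  h(g(g(c ∪ c)) ∪ h(c ∪ d ∪ d ∪ g(c) ∪ g(d)))

Answer: h(g(g(c ∪ c)) ∪ h(c ∪ d ∪ d ∪ g(c) ∪ g(d)))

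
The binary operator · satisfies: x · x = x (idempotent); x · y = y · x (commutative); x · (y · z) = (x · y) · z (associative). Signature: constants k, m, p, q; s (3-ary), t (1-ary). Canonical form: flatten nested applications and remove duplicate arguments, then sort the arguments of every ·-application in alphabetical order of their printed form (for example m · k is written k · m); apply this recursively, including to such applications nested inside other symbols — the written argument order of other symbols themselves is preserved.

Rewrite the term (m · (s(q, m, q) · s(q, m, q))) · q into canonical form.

Merge nested applications:  m · s(q, m, q) · s(q, m, q) · q
Idempotence:  drop duplicate s(q, m, q)
Order the arguments:  m · q · s(q, m, q)

Answer: m · q · s(q, m, q)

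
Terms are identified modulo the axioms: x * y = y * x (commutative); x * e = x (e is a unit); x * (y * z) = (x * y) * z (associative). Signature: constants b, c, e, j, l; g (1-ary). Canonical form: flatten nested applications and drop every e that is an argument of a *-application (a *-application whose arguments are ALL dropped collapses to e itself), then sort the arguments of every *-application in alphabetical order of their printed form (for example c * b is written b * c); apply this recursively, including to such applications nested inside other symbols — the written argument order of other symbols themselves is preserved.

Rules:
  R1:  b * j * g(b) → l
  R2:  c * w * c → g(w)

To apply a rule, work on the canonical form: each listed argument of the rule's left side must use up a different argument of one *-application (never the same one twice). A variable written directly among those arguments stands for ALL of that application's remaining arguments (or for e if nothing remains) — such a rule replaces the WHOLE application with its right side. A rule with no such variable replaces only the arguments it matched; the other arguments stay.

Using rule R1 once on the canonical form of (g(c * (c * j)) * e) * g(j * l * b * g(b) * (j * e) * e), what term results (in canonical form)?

Answer: g(c * c * j) * g(j * l * l)

Derivation:
Canonical form:  g(b * g(b) * j * j * l) * g(c * c * j)
Match R1:  consume b, g(b), j
Giving:  g(c * c * j) * g(j * l * l)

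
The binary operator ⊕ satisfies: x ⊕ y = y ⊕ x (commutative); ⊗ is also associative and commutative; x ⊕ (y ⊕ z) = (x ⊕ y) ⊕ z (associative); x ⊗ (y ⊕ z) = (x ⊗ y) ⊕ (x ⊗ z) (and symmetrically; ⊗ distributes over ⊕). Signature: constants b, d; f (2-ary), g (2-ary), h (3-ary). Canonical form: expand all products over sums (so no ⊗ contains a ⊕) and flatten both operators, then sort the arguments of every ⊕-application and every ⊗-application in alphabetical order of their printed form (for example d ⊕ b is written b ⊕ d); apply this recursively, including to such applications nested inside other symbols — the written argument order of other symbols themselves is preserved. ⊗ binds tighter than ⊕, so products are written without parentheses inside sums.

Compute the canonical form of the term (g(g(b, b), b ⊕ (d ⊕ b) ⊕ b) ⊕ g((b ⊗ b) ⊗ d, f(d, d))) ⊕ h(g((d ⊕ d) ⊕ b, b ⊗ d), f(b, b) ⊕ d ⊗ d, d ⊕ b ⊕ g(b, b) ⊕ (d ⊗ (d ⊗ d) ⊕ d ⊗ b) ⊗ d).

Expand products over sums:  g(g(b, b), b ⊕ b ⊕ b ⊕ d) ⊕ g(b ⊗ b ⊗ d, f(d, d)) ⊕ h(g(b ⊕ d ⊕ d, b ⊗ d), d ⊗ d ⊕ f(b, b), b ⊕ b ⊗ d ⊗ d ⊕ d ⊕ d ⊗ d ⊗ d ⊗ d ⊕ g(b, b))
Sort arguments:  g(b ⊗ b ⊗ d, f(d, d)) ⊕ g(g(b, b), b ⊕ b ⊕ b ⊕ d) ⊕ h(g(b ⊕ d ⊕ d, b ⊗ d), d ⊗ d ⊕ f(b, b), b ⊕ b ⊗ d ⊗ d ⊕ d ⊕ d ⊗ d ⊗ d ⊗ d ⊕ g(b, b))

Answer: g(b ⊗ b ⊗ d, f(d, d)) ⊕ g(g(b, b), b ⊕ b ⊕ b ⊕ d) ⊕ h(g(b ⊕ d ⊕ d, b ⊗ d), d ⊗ d ⊕ f(b, b), b ⊕ b ⊗ d ⊗ d ⊕ d ⊕ d ⊗ d ⊗ d ⊗ d ⊕ g(b, b))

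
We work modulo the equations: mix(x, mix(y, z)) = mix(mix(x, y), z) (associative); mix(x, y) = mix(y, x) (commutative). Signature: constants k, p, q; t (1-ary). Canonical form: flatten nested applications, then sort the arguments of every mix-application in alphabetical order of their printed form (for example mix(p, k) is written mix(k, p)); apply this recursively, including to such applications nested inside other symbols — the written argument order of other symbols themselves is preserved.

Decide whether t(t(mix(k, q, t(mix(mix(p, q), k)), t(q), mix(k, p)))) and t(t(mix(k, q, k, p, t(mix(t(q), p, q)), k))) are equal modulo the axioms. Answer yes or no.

Answer: no — t(t(mix(k, k, p, q, t(mix(k, p, q)), t(q)))) vs t(t(mix(k, k, k, p, q, t(mix(p, q, t(q))))))

Derivation:
Left:  t(t(mix(k, q, t(mix(mix(p, q), k)), t(q), mix(k, p))))
  Focus inside:  mix(k, q, t(mix(mix(p, q), k)), t(q), mix(k, p))
  Flatten:  mix(k, q, t(mix(mix(p, q), k)), t(q), k, p)
  Canonicalize subterm:  t(mix(mix(p, q), k))  →  t(mix(k, p, q))
  Sort arguments:  mix(k, k, p, q, t(mix(k, p, q)), t(q))
  Rebuild:  t(t(mix(k, k, p, q, t(mix(k, p, q)), t(q))))
Right:  t(t(mix(k, q, k, p, t(mix(t(q), p, q)), k)))
  Work inside:  mix(k, q, k, p, t(mix(t(q), p, q)), k)
  Simplify inside:  t(mix(t(q), p, q))  →  t(mix(p, q, t(q)))
  Order the arguments:  mix(k, k, k, p, q, t(mix(p, q, t(q))))
  Rebuild:  t(t(mix(k, k, k, p, q, t(mix(p, q, t(q))))))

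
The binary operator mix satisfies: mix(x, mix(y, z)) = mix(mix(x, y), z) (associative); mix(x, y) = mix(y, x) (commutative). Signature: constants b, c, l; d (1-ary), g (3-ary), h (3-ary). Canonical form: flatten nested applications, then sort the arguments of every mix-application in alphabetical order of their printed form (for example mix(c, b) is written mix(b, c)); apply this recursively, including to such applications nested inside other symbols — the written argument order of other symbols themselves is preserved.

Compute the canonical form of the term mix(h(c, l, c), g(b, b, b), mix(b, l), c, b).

Merge nested applications:  mix(h(c, l, c), g(b, b, b), b, l, c, b)
Sort:  mix(b, b, c, g(b, b, b), h(c, l, c), l)

Answer: mix(b, b, c, g(b, b, b), h(c, l, c), l)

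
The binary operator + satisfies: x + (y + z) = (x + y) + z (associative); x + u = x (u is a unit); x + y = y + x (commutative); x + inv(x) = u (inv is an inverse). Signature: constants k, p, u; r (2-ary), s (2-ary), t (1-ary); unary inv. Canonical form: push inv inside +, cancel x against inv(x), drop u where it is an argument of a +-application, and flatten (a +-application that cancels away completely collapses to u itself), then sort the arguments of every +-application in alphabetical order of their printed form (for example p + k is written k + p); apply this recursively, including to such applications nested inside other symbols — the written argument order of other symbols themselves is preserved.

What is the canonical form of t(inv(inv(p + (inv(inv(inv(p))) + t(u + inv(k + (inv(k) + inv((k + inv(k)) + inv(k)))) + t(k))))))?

Answer: t(t(inv(k) + t(k)))

Derivation:
Descend into:  p + (inv(inv(inv(p))) + t(u + inv(k + (inv(k) + inv((k + inv(k)) + inv(k)))) + t(k)))
Push inv inside:  distribute inv over + and collapse double inv
Inverses cancel:  p cancels
Collect:  t(inv(k) + t(k))
Rebuild:  t(t(inv(k) + t(k)))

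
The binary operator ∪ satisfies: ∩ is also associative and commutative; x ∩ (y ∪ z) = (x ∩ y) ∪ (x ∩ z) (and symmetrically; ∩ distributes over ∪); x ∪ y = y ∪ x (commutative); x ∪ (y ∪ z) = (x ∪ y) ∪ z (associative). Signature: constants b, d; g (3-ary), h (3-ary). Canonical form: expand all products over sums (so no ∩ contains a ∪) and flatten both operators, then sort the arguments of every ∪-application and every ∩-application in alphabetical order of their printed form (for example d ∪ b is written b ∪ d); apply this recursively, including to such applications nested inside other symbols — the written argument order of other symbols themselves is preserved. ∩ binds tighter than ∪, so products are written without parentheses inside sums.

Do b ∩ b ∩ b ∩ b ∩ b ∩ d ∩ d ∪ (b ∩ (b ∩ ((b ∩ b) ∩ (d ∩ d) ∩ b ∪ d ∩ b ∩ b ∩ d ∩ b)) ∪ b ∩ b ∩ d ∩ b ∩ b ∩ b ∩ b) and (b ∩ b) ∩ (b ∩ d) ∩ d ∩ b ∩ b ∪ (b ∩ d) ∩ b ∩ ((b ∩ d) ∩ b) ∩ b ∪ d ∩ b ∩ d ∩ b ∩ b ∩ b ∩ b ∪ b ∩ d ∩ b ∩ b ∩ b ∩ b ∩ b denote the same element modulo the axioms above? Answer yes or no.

Left:  b ∩ b ∩ b ∩ b ∩ b ∩ d ∩ d ∪ (b ∩ (b ∩ ((b ∩ b) ∩ (d ∩ d) ∩ b ∪ d ∩ b ∩ b ∩ d ∩ b)) ∪ b ∩ b ∩ d ∩ b ∩ b ∩ b ∩ b)
  Distribute:  b ∩ b ∩ b ∩ b ∩ b ∩ d ∩ d ∪ b ∩ b ∩ b ∩ b ∩ b ∩ d ∩ d ∪ b ∩ b ∩ b ∩ b ∩ b ∩ d ∩ d ∪ b ∩ b ∩ b ∩ b ∩ b ∩ b ∩ d
  Order the arguments:  b ∩ b ∩ b ∩ b ∩ b ∩ b ∩ d ∪ b ∩ b ∩ b ∩ b ∩ b ∩ d ∩ d ∪ b ∩ b ∩ b ∩ b ∩ b ∩ d ∩ d ∪ b ∩ b ∩ b ∩ b ∩ b ∩ d ∩ d
Right:  (b ∩ b) ∩ (b ∩ d) ∩ d ∩ b ∩ b ∪ (b ∩ d) ∩ b ∩ ((b ∩ d) ∩ b) ∩ b ∪ d ∩ b ∩ d ∩ b ∩ b ∩ b ∩ b ∪ b ∩ d ∩ b ∩ b ∩ b ∩ b ∩ b
  Un-nest:  b ∩ b ∩ b ∩ b ∩ b ∩ d ∩ d ∪ b ∩ b ∩ b ∩ b ∩ b ∩ d ∩ d ∪ b ∩ b ∩ b ∩ b ∩ b ∩ d ∩ d ∪ b ∩ b ∩ b ∩ b ∩ b ∩ b ∩ d
  Sort:  b ∩ b ∩ b ∩ b ∩ b ∩ b ∩ d ∪ b ∩ b ∩ b ∩ b ∩ b ∩ d ∩ d ∪ b ∩ b ∩ b ∩ b ∩ b ∩ d ∩ d ∪ b ∩ b ∩ b ∩ b ∩ b ∩ d ∩ d

Answer: yes — both canonical forms are b ∩ b ∩ b ∩ b ∩ b ∩ b ∩ d ∪ b ∩ b ∩ b ∩ b ∩ b ∩ d ∩ d ∪ b ∩ b ∩ b ∩ b ∩ b ∩ d ∩ d ∪ b ∩ b ∩ b ∩ b ∩ b ∩ d ∩ d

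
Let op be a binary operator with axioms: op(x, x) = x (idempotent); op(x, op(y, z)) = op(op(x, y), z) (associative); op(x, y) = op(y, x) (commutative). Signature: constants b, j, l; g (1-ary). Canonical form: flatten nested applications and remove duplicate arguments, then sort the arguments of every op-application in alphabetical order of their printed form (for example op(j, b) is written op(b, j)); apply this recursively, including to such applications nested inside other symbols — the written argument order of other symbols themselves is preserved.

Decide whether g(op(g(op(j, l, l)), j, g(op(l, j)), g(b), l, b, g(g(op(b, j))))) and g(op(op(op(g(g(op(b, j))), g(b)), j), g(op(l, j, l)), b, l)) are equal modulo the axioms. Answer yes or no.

Left:  g(op(g(op(j, l, l)), j, g(op(l, j)), g(b), l, b, g(g(op(b, j)))))
  Work inside:  op(g(op(j, l, l)), j, g(op(l, j)), g(b), l, b, g(g(op(b, j))))
  Canonicalize subterm:  g(op(j, l, l))  →  g(op(j, l))
  Simplify inside:  g(op(l, j))  →  g(op(j, l))
  Drop duplicates:  drop duplicate g(op(j, l))
  Order the arguments:  op(b, g(b), g(g(op(b, j))), g(op(j, l)), j, l)
  Rebuild:  g(op(b, g(b), g(g(op(b, j))), g(op(j, l)), j, l))
Right:  g(op(op(op(g(g(op(b, j))), g(b)), j), g(op(l, j, l)), b, l))
  Descend into:  op(op(op(g(g(op(b, j))), g(b)), j), g(op(l, j, l)), b, l)
  Merge nested applications:  op(g(g(op(b, j))), g(b), j, g(op(l, j, l)), b, l)
  Inside:  g(op(l, j, l))  →  g(op(j, l))
  Sort arguments:  op(b, g(b), g(g(op(b, j))), g(op(j, l)), j, l)
  Put back:  g(op(b, g(b), g(g(op(b, j))), g(op(j, l)), j, l))

Answer: yes — both canonical forms are g(op(b, g(b), g(g(op(b, j))), g(op(j, l)), j, l))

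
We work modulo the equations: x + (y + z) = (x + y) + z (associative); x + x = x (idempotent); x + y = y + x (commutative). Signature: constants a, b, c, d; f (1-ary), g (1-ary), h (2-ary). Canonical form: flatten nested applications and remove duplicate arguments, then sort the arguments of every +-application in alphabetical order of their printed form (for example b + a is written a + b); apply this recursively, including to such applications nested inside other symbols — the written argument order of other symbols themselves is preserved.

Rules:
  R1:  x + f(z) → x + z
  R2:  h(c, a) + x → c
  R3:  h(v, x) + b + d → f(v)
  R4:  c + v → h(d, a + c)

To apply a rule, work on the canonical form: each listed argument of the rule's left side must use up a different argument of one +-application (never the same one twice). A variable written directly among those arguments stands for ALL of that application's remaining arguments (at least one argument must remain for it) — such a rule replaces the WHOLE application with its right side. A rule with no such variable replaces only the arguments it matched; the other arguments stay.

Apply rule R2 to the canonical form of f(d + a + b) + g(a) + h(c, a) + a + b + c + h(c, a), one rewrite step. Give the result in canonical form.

Canonical form:  a + b + c + f(a + b + d) + g(a) + h(c, a)
Match R2:  consume h(c, a);  x := a + b + c + f(a + b + d) + g(a)
Every leftover argument binds to the variable; the entire application is replaced.
Result:  c

Answer: c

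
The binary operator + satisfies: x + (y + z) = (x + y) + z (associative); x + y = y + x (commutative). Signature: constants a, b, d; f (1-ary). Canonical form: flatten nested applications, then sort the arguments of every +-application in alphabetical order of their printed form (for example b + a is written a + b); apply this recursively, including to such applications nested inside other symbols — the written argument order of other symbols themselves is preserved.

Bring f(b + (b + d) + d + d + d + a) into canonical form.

Answer: f(a + b + b + d + d + d + d)

Derivation:
Focus inside:  b + (b + d) + d + d + d + a
Merge nested applications:  b + b + d + d + d + d + a
Sort:  a + b + b + d + d + d + d
Reassemble:  f(a + b + b + d + d + d + d)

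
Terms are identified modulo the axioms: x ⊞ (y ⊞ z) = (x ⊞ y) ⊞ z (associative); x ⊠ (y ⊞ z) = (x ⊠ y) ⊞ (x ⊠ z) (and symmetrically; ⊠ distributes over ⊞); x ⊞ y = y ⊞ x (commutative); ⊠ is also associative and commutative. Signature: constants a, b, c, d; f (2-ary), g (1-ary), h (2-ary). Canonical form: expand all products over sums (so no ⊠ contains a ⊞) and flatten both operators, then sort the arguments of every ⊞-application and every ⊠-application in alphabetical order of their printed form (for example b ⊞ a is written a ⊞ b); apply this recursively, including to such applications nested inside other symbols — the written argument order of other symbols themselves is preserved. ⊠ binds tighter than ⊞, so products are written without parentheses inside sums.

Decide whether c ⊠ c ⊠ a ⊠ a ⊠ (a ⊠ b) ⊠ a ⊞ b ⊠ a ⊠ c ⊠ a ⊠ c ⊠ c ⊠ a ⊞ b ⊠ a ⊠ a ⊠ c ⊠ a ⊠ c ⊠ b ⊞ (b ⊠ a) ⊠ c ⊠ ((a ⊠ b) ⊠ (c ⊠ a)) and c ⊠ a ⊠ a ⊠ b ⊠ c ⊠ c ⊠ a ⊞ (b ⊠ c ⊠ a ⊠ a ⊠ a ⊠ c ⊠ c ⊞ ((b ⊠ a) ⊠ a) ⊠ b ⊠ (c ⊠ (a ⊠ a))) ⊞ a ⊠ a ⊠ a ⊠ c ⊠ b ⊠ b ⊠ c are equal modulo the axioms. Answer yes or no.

Left:  c ⊠ c ⊠ a ⊠ a ⊠ (a ⊠ b) ⊠ a ⊞ b ⊠ a ⊠ c ⊠ a ⊠ c ⊠ c ⊠ a ⊞ b ⊠ a ⊠ a ⊠ c ⊠ a ⊠ c ⊠ b ⊞ (b ⊠ a) ⊠ c ⊠ ((a ⊠ b) ⊠ (c ⊠ a))
  Un-nest:  a ⊠ a ⊠ a ⊠ a ⊠ b ⊠ c ⊠ c ⊞ a ⊠ a ⊠ a ⊠ b ⊠ c ⊠ c ⊠ c ⊞ a ⊠ a ⊠ a ⊠ b ⊠ b ⊠ c ⊠ c ⊞ a ⊠ a ⊠ a ⊠ b ⊠ b ⊠ c ⊠ c
  Order the arguments:  a ⊠ a ⊠ a ⊠ a ⊠ b ⊠ c ⊠ c ⊞ a ⊠ a ⊠ a ⊠ b ⊠ b ⊠ c ⊠ c ⊞ a ⊠ a ⊠ a ⊠ b ⊠ b ⊠ c ⊠ c ⊞ a ⊠ a ⊠ a ⊠ b ⊠ c ⊠ c ⊠ c
Right:  c ⊠ a ⊠ a ⊠ b ⊠ c ⊠ c ⊠ a ⊞ (b ⊠ c ⊠ a ⊠ a ⊠ a ⊠ c ⊠ c ⊞ ((b ⊠ a) ⊠ a) ⊠ b ⊠ (c ⊠ (a ⊠ a))) ⊞ a ⊠ a ⊠ a ⊠ c ⊠ b ⊠ b ⊠ c
  Merge nested applications:  a ⊠ a ⊠ a ⊠ b ⊠ c ⊠ c ⊠ c ⊞ a ⊠ a ⊠ a ⊠ b ⊠ c ⊠ c ⊠ c ⊞ a ⊠ a ⊠ a ⊠ a ⊠ b ⊠ b ⊠ c ⊞ a ⊠ a ⊠ a ⊠ b ⊠ b ⊠ c ⊠ c
  Order the arguments:  a ⊠ a ⊠ a ⊠ a ⊠ b ⊠ b ⊠ c ⊞ a ⊠ a ⊠ a ⊠ b ⊠ b ⊠ c ⊠ c ⊞ a ⊠ a ⊠ a ⊠ b ⊠ c ⊠ c ⊠ c ⊞ a ⊠ a ⊠ a ⊠ b ⊠ c ⊠ c ⊠ c

Answer: no — a ⊠ a ⊠ a ⊠ a ⊠ b ⊠ c ⊠ c ⊞ a ⊠ a ⊠ a ⊠ b ⊠ b ⊠ c ⊠ c ⊞ a ⊠ a ⊠ a ⊠ b ⊠ b ⊠ c ⊠ c ⊞ a ⊠ a ⊠ a ⊠ b ⊠ c ⊠ c ⊠ c vs a ⊠ a ⊠ a ⊠ a ⊠ b ⊠ b ⊠ c ⊞ a ⊠ a ⊠ a ⊠ b ⊠ b ⊠ c ⊠ c ⊞ a ⊠ a ⊠ a ⊠ b ⊠ c ⊠ c ⊠ c ⊞ a ⊠ a ⊠ a ⊠ b ⊠ c ⊠ c ⊠ c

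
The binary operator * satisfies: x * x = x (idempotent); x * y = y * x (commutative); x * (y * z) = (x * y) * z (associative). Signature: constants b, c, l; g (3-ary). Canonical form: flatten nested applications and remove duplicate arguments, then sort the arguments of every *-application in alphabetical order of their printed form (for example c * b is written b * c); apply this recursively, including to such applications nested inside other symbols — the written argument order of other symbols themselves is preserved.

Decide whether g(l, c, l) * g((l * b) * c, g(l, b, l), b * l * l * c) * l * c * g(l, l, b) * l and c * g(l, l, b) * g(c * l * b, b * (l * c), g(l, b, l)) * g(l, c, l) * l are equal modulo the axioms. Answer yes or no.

Left:  g(l, c, l) * g((l * b) * c, g(l, b, l), b * l * l * c) * l * c * g(l, l, b) * l
  Canonicalize subterm:  g((l * b) * c, g(l, b, l), b * l * l * c)  →  g(b * c * l, g(l, b, l), b * c * l)
  Deduplicate:  drop duplicate l
  Sort:  c * g(b * c * l, g(l, b, l), b * c * l) * g(l, c, l) * g(l, l, b) * l
Right:  c * g(l, l, b) * g(c * l * b, b * (l * c), g(l, b, l)) * g(l, c, l) * l
  Simplify inside:  g(c * l * b, b * (l * c), g(l, b, l))  →  g(b * c * l, b * c * l, g(l, b, l))
  Order the arguments:  c * g(b * c * l, b * c * l, g(l, b, l)) * g(l, c, l) * g(l, l, b) * l

Answer: no — c * g(b * c * l, g(l, b, l), b * c * l) * g(l, c, l) * g(l, l, b) * l vs c * g(b * c * l, b * c * l, g(l, b, l)) * g(l, c, l) * g(l, l, b) * l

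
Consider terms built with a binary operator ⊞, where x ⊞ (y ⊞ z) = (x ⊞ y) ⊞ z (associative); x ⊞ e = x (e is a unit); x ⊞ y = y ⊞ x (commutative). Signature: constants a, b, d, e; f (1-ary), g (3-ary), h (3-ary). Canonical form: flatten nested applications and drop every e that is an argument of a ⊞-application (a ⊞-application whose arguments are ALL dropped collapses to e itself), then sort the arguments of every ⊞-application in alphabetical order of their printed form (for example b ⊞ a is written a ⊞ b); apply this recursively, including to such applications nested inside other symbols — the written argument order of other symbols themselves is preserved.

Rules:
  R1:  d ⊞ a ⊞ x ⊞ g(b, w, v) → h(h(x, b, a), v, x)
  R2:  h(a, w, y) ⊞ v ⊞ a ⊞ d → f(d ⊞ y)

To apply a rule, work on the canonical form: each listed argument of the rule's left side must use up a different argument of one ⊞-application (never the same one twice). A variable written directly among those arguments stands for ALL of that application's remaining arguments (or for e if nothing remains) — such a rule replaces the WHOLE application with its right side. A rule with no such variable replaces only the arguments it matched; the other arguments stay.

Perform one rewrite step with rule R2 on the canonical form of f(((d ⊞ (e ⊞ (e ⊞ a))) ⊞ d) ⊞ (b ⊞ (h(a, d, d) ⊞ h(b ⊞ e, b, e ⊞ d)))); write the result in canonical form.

Canonical form:  f(a ⊞ b ⊞ d ⊞ d ⊞ h(a, d, d) ⊞ h(b, b, d))
R2 matches:  uses a, d, h(a, d, d);  v := b ⊞ d ⊞ h(b, b, d), w := d, y := d
The variable takes the whole remainder — replace the entire application.
Result:  f(f(d ⊞ d))

Answer: f(f(d ⊞ d))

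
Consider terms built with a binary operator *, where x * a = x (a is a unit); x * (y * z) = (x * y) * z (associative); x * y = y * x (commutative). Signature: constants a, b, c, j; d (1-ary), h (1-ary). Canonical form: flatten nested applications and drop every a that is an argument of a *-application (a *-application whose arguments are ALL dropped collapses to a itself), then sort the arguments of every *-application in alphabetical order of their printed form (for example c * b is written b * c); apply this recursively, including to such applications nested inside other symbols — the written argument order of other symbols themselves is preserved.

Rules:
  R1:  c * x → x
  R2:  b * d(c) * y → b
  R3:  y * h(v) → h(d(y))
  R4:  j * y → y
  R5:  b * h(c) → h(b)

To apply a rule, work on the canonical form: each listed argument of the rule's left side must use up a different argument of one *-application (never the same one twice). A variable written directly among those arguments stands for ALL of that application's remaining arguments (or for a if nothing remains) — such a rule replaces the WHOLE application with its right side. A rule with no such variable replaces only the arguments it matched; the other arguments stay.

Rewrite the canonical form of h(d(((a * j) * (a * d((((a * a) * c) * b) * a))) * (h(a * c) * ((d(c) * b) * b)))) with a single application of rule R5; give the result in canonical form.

Answer: h(d(b * d(b * c) * d(c) * h(b) * j))

Derivation:
Canonical form:  h(d(b * b * d(b * c) * d(c) * h(c) * j))
Match R5:  consume b, h(c)
Giving:  h(d(b * d(b * c) * d(c) * h(b) * j))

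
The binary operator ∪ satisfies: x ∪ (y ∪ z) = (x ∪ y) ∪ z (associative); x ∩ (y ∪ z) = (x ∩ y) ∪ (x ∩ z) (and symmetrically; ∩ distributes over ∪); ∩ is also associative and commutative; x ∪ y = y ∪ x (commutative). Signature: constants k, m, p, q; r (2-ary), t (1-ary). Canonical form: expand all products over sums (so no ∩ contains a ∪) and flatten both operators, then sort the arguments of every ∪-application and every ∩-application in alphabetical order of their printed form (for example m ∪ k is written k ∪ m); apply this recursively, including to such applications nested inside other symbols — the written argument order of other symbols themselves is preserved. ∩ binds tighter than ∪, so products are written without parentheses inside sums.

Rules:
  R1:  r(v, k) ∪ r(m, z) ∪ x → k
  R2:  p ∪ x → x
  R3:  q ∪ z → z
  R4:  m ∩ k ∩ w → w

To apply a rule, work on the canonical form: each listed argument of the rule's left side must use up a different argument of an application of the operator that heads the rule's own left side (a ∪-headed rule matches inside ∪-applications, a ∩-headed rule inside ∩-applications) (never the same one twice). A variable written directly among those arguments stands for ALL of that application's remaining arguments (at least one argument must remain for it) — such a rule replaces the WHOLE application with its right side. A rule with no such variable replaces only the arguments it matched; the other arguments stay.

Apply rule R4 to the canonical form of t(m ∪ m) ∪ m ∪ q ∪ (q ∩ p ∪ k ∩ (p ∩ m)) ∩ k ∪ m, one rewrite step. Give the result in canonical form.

Answer: k ∩ p ∪ k ∩ p ∩ q ∪ m ∪ m ∪ q ∪ t(m ∪ m)

Derivation:
Canonical form:  k ∩ k ∩ m ∩ p ∪ k ∩ p ∩ q ∪ m ∪ m ∪ q ∪ t(m ∪ m)
R4 matches:  uses k, m;  w := k ∩ p
The variable takes the whole remainder — replace the entire application.
New term:  k ∩ p ∪ k ∩ p ∩ q ∪ m ∪ m ∪ q ∪ t(m ∪ m)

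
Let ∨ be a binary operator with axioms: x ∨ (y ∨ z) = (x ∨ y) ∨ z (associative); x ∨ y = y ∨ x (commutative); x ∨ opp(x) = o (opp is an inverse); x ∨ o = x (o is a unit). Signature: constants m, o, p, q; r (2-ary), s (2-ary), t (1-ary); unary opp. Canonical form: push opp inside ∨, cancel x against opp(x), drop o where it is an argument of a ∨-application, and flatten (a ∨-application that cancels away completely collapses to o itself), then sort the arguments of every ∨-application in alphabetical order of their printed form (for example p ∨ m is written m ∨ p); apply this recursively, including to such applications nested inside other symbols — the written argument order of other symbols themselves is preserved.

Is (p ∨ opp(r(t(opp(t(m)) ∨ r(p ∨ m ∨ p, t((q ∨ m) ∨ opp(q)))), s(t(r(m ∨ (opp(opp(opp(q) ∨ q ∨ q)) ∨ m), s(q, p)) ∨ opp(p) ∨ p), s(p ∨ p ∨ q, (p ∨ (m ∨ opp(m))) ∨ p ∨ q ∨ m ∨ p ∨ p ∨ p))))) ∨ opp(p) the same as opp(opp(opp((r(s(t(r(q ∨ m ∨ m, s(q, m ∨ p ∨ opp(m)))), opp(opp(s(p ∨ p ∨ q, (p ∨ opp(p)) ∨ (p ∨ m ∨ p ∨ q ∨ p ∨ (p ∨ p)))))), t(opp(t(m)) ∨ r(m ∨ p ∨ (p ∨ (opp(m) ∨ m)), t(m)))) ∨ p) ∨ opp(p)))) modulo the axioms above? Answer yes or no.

Answer: no — opp(r(t(opp(t(m)) ∨ r(m ∨ p ∨ p, t(m))), s(t(r(m ∨ m ∨ q, s(q, p))), s(p ∨ p ∨ q, m ∨ p ∨ p ∨ p ∨ p ∨ p ∨ q)))) vs opp(r(s(t(r(m ∨ m ∨ q, s(q, p))), s(p ∨ p ∨ q, m ∨ p ∨ p ∨ p ∨ p ∨ p ∨ q)), t(opp(t(m)) ∨ r(m ∨ p ∨ p, t(m)))))

Derivation:
Left:  (p ∨ opp(r(t(opp(t(m)) ∨ r(p ∨ m ∨ p, t((q ∨ m) ∨ opp(q)))), s(t(r(m ∨ (opp(opp(opp(q) ∨ q ∨ q)) ∨ m), s(q, p)) ∨ opp(p) ∨ p), s(p ∨ p ∨ q, (p ∨ (m ∨ opp(m))) ∨ p ∨ q ∨ m ∨ p ∨ p ∨ p))))) ∨ opp(p)
  Push opp inside:  distribute opp over ∨ and collapse double opp
  Inverses cancel:  p cancels
  Combine occurrences:  opp(r(t(opp(t(m)) ∨ r(m ∨ p ∨ p, t(m))), s(t(r(m ∨ m ∨ q, s(q, p))), s(p ∨ p ∨ q, m ∨ p ∨ p ∨ p ∨ p ∨ p ∨ q))))
Right:  opp(opp(opp((r(s(t(r(q ∨ m ∨ m, s(q, m ∨ p ∨ opp(m)))), opp(opp(s(p ∨ p ∨ q, (p ∨ opp(p)) ∨ (p ∨ m ∨ p ∨ q ∨ p ∨ (p ∨ p)))))), t(opp(t(m)) ∨ r(m ∨ p ∨ (p ∨ (opp(m) ∨ m)), t(m)))) ∨ p) ∨ opp(p))))
  Push opp inside:  distribute opp over ∨ and collapse double opp
  Cancel inverse pairs:  p cancels
  Collect:  opp(r(s(t(r(m ∨ m ∨ q, s(q, p))), s(p ∨ p ∨ q, m ∨ p ∨ p ∨ p ∨ p ∨ p ∨ q)), t(opp(t(m)) ∨ r(m ∨ p ∨ p, t(m)))))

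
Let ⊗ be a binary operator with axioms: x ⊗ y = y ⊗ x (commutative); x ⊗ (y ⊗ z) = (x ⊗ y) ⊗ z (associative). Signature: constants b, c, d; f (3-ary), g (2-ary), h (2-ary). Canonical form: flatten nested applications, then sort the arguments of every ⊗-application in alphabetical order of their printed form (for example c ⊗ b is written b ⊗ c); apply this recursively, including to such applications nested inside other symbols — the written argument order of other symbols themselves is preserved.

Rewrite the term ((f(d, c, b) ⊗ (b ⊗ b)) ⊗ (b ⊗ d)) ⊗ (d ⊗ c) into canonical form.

Merge nested applications:  f(d, c, b) ⊗ b ⊗ b ⊗ b ⊗ d ⊗ d ⊗ c
Sort:  b ⊗ b ⊗ b ⊗ c ⊗ d ⊗ d ⊗ f(d, c, b)

Answer: b ⊗ b ⊗ b ⊗ c ⊗ d ⊗ d ⊗ f(d, c, b)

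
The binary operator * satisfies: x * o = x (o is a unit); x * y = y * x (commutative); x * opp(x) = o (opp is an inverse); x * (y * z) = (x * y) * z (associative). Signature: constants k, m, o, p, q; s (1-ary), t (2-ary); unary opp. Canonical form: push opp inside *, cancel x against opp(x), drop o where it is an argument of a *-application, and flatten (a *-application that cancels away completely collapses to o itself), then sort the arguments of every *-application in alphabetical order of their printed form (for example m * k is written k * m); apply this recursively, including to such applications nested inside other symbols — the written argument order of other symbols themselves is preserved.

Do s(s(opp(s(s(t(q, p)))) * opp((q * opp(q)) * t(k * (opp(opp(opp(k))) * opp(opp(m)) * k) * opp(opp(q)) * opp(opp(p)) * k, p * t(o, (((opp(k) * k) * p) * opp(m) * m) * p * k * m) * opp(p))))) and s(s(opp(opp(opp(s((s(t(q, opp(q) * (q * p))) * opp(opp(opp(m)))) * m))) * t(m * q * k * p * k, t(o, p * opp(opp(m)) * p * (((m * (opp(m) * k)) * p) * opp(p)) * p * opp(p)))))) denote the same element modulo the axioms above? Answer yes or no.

Answer: yes — both canonical forms are s(s(opp(s(s(t(q, p)))) * opp(t(k * k * m * p * q, t(o, k * m * p * p)))))

Derivation:
Left:  s(s(opp(s(s(t(q, p)))) * opp((q * opp(q)) * t(k * (opp(opp(opp(k))) * opp(opp(m)) * k) * opp(opp(q)) * opp(opp(p)) * k, p * t(o, (((opp(k) * k) * p) * opp(m) * m) * p * k * m) * opp(p)))))
  Work inside:  opp(s(s(t(q, p)))) * opp((q * opp(q)) * t(k * (opp(opp(opp(k))) * opp(opp(m)) * k) * opp(opp(q)) * opp(opp(p)) * k, p * t(o, (((opp(k) * k) * p) * opp(m) * m) * p * k * m) * opp(p)))
  Push opp inside:  distribute opp over * and collapse double opp
  Cancel:  q cancels
  Collect:  opp(s(s(t(q, p)))) * opp(t(k * k * m * p * q, t(o, k * m * p * p)))
  Reassemble:  s(s(opp(s(s(t(q, p)))) * opp(t(k * k * m * p * q, t(o, k * m * p * p)))))
Right:  s(s(opp(opp(opp(s((s(t(q, opp(q) * (q * p))) * opp(opp(opp(m)))) * m))) * t(m * q * k * p * k, t(o, p * opp(opp(m)) * p * (((m * (opp(m) * k)) * p) * opp(p)) * p * opp(p))))))
  Work inside:  opp(opp(s((s(t(q, opp(q) * (q * p))) * opp(opp(opp(m)))) * m))) * t(m * q * k * p * k, t(o, p * opp(opp(m)) * p * (((m * (opp(m) * k)) * p) * opp(p)) * p * opp(p)))
  Push opp inside:  distribute opp over * and collapse double opp
  Collect:  s(s(t(q, p))) * t(k * k * m * p * q, t(o, k * m * p * p))
  Rebuild:  s(s(opp(s(s(t(q, p)))) * opp(t(k * k * m * p * q, t(o, k * m * p * p)))))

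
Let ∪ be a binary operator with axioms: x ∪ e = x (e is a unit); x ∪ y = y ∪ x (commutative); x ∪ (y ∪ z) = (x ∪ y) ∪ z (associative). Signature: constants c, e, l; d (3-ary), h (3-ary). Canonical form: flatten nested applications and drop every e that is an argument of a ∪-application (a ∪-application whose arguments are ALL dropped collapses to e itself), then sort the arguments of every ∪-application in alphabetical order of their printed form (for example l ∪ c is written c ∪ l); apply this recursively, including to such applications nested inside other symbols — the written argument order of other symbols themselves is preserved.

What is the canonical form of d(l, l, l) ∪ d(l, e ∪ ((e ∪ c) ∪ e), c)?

Answer: d(l, c, c) ∪ d(l, l, l)

Derivation:
Canonicalize subterm:  d(l, e ∪ ((e ∪ c) ∪ e), c)  →  d(l, c, c)
Sort:  d(l, c, c) ∪ d(l, l, l)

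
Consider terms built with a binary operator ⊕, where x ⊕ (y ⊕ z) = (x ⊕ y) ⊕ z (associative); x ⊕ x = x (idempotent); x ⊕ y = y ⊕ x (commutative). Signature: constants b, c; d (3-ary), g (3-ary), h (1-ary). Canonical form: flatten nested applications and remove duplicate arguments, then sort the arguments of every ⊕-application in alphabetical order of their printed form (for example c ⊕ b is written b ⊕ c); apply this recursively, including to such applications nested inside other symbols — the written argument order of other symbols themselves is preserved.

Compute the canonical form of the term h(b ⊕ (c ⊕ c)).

Focus inside:  b ⊕ (c ⊕ c)
Merge nested applications:  b ⊕ c ⊕ c
Deduplicate:  drop duplicate c
Order the arguments:  b ⊕ c
Reassemble:  h(b ⊕ c)

Answer: h(b ⊕ c)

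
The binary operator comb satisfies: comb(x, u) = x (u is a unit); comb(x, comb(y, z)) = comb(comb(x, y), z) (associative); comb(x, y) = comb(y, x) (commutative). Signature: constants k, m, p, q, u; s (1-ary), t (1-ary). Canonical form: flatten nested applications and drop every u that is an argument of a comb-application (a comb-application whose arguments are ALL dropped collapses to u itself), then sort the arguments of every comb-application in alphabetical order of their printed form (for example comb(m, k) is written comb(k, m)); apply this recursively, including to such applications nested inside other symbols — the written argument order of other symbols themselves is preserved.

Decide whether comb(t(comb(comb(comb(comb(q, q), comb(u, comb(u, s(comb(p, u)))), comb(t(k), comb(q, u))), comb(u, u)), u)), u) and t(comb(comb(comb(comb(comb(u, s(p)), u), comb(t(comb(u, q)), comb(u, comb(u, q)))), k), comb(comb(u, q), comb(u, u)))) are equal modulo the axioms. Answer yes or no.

Answer: no — t(comb(q, q, q, s(p), t(k))) vs t(comb(k, q, q, s(p), t(q)))

Derivation:
Left:  comb(t(comb(comb(comb(comb(q, q), comb(u, comb(u, s(comb(p, u)))), comb(t(k), comb(q, u))), comb(u, u)), u)), u)
  Simplify inside:  t(comb(comb(comb(comb(q, q), comb(u, comb(u, s(comb(p, u)))), comb(t(k), comb(q, u))), comb(u, u)), u))  →  t(comb(q, q, q, s(p), t(k)))
  Units out:  drop u
  Sort arguments:  t(comb(q, q, q, s(p), t(k)))
Right:  t(comb(comb(comb(comb(comb(u, s(p)), u), comb(t(comb(u, q)), comb(u, comb(u, q)))), k), comb(comb(u, q), comb(u, u))))
  Focus inside:  comb(comb(comb(comb(comb(u, s(p)), u), comb(t(comb(u, q)), comb(u, comb(u, q)))), k), comb(comb(u, q), comb(u, u)))
  Un-nest:  comb(u, s(p), u, t(comb(u, q)), u, u, q, k, u, q, u, u)
  Inside:  t(comb(u, q))  →  t(q)
  Units out:  drop u (×7)
  Sort:  comb(k, q, q, s(p), t(q))
  Rebuild:  t(comb(k, q, q, s(p), t(q)))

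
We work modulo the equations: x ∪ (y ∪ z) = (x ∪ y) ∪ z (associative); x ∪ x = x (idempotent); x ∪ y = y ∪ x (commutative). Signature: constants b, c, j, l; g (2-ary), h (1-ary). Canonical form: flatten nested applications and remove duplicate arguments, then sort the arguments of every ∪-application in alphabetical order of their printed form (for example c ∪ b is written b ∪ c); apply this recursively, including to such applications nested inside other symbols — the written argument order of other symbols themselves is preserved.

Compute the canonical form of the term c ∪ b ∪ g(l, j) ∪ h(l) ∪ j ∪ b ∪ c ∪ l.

Answer: b ∪ c ∪ g(l, j) ∪ h(l) ∪ j ∪ l

Derivation:
Deduplicate:  drop duplicate b, c
Sort:  b ∪ c ∪ g(l, j) ∪ h(l) ∪ j ∪ l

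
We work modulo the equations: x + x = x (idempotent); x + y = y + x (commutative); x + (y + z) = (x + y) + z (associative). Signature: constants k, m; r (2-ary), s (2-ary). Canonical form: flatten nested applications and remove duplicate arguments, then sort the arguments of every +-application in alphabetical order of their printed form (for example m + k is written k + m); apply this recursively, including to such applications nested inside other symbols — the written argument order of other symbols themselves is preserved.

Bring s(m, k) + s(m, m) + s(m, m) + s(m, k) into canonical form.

Answer: s(m, k) + s(m, m)

Derivation:
Idempotence:  drop duplicate s(m, m), s(m, k)
Order the arguments:  s(m, k) + s(m, m)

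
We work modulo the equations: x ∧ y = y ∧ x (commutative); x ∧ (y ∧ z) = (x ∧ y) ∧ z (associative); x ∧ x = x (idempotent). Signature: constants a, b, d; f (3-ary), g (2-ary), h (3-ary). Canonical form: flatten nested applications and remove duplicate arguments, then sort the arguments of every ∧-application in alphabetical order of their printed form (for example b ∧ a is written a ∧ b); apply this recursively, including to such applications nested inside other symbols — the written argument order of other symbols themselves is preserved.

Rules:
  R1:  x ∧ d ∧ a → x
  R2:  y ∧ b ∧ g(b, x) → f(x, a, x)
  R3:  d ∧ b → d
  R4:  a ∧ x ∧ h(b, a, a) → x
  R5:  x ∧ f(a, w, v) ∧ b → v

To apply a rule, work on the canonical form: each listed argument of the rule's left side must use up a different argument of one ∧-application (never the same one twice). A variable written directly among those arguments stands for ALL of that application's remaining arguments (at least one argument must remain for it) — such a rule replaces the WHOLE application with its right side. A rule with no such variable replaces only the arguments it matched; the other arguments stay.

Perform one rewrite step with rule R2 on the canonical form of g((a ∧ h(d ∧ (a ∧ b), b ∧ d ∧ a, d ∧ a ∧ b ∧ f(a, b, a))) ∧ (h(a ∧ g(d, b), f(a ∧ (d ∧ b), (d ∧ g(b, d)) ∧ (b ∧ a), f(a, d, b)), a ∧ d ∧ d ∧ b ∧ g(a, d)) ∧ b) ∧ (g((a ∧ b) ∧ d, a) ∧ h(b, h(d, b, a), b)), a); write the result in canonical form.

Answer: g(a ∧ b ∧ g(a ∧ b ∧ d, a) ∧ h(a ∧ b ∧ d, a ∧ b ∧ d, a ∧ b ∧ d ∧ f(a, b, a)) ∧ h(a ∧ g(d, b), f(a ∧ b ∧ d, f(d, a, d), f(a, d, b)), a ∧ b ∧ d ∧ g(a, d)) ∧ h(b, h(d, b, a), b), a)

Derivation:
Canonical form:  g(a ∧ b ∧ g(a ∧ b ∧ d, a) ∧ h(a ∧ b ∧ d, a ∧ b ∧ d, a ∧ b ∧ d ∧ f(a, b, a)) ∧ h(a ∧ g(d, b), f(a ∧ b ∧ d, a ∧ b ∧ d ∧ g(b, d), f(a, d, b)), a ∧ b ∧ d ∧ g(a, d)) ∧ h(b, h(d, b, a), b), a)
R2 matches:  uses b, g(b, d);  x := d, y := a ∧ d
The variable takes the whole remainder — replace the entire application.
Result:  g(a ∧ b ∧ g(a ∧ b ∧ d, a) ∧ h(a ∧ b ∧ d, a ∧ b ∧ d, a ∧ b ∧ d ∧ f(a, b, a)) ∧ h(a ∧ g(d, b), f(a ∧ b ∧ d, f(d, a, d), f(a, d, b)), a ∧ b ∧ d ∧ g(a, d)) ∧ h(b, h(d, b, a), b), a)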